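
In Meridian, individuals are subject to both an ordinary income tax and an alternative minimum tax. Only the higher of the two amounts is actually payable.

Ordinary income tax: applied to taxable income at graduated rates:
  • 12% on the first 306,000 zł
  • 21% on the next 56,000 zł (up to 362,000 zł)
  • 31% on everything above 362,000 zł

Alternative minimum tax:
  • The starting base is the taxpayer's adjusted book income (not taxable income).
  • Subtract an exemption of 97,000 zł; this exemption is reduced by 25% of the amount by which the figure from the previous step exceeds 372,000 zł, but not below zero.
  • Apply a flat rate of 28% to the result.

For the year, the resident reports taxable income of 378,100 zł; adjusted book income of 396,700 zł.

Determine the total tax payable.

Alternative minimum tax:
  Base (adjusted book income): 396,700 zł
  Exemption: 97,000 zł − 25% × (396,700 zł − 372,000 zł) = 97,000 zł − 6,175 zł = 90,825 zł
  Base: 396,700 zł − 90,825 zł = 305,875 zł
  305,875 zł × 28% = 85,645 zł

Ordinary income tax:
  306,000 zł × 12% = 36,720 zł
  56,000 zł × 21% = 11,760 zł
  16,100 zł × 31% = 4,991 zł
  → 53,471 zł

85,645 zł > 53,471 zł, so the alternative minimum tax is the binding amount.

85,645 zł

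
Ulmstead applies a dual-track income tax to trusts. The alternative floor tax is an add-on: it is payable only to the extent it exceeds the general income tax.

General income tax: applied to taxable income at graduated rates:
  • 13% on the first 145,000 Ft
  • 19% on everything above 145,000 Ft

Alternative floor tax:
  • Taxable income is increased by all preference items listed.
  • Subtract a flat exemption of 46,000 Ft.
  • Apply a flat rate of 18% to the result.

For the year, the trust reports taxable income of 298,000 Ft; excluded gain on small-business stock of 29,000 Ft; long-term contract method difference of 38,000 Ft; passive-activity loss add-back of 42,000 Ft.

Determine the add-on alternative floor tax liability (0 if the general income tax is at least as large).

General income tax:
  145,000 Ft × 13% = 18,850 Ft
  153,000 Ft × 19% = 29,070 Ft
  → 47,920 Ft

Alternative floor tax:
  Adjusted income: 298,000 Ft + 29,000 Ft + 38,000 Ft + 42,000 Ft = 407,000 Ft
  Less exemption 46,000 Ft → base 361,000 Ft
  361,000 Ft × 18% = 64,980 Ft

Excess of alternative floor tax over general income tax: 64,980 Ft − 47,920 Ft = 17,060 Ft.

17,060 Ft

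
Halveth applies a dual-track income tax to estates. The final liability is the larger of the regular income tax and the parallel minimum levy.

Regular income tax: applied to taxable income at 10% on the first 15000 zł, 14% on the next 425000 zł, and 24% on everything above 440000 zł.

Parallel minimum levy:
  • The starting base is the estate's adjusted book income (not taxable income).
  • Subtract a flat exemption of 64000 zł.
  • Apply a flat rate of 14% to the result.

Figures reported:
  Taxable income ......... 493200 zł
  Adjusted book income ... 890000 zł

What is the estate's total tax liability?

Parallel minimum levy:
  Base (adjusted book income): 890000 zł
  Less exemption 64000 zł → base 826000 zł
  826000 zł × 14% = 115640 zł

Regular income tax:
  15000 zł × 10% = 1500 zł
  425000 zł × 14% = 59500 zł
  53200 zł × 24% = 12768 zł
  → 73768 zł

115640 zł > 73768 zł, so the parallel minimum levy is the binding amount.

115640 zł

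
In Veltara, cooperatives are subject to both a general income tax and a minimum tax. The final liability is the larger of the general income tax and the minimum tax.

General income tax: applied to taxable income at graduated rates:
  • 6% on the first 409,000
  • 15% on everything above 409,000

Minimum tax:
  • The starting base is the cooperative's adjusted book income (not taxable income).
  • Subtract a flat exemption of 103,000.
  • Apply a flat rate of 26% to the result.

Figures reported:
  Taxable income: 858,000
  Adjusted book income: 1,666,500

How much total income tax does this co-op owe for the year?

Minimum tax:
  Base (adjusted book income): 1,666,500
  Less exemption 103,000 → base 1,563,500
  1,563,500 × 26% = 406,510

General income tax:
  409,000 × 6% = 24,540
  449,000 × 15% = 67,350
  → 91,890

406,510 > 91,890, so the minimum tax is the binding amount.

406,510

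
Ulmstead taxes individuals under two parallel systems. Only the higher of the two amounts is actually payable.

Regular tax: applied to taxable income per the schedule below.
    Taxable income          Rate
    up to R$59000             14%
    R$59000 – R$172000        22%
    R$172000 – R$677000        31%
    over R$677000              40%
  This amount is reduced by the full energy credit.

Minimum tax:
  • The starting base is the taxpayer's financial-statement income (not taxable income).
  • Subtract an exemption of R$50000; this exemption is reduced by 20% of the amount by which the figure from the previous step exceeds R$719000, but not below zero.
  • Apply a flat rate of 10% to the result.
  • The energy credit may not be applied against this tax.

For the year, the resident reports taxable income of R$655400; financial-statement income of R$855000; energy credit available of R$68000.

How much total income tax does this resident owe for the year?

Minimum tax:
  Base (financial-statement income): R$855000
  Exemption: R$50000 − 20% × (R$855000 − R$719000) = R$50000 − R$27200 = R$22800
  Base: R$855000 − R$22800 = R$832200
  R$832200 × 10% = R$83220

Regular tax:
  R$59000 × 14% = R$8260
  R$113000 × 22% = R$24860
  R$483400 × 31% = R$149854
  → R$182974
  Less energy credit R$68000 → R$114974

R$114974 > R$83220, so the regular tax governs.

R$114974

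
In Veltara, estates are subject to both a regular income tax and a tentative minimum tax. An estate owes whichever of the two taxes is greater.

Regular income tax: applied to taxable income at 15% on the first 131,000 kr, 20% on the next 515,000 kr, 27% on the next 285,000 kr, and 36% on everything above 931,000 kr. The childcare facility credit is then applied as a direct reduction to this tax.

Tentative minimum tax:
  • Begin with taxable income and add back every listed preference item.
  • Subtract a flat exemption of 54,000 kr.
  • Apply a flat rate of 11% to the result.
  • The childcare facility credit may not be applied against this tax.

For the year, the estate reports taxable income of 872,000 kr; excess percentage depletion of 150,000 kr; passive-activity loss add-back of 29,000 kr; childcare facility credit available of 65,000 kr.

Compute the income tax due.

Tentative minimum tax:
  Adjusted income: 872,000 kr + 150,000 kr + 29,000 kr = 1,051,000 kr
  Less exemption 54,000 kr → base 997,000 kr
  997,000 kr × 11% = 109,670 kr

Regular income tax:
  131,000 kr × 15% = 19,650 kr
  515,000 kr × 20% = 103,000 kr
  226,000 kr × 27% = 61,020 kr
  → 183,670 kr
  Less childcare facility credit 65,000 kr → 118,670 kr

118,670 kr > 109,670 kr, so the regular income tax governs.

118,670 kr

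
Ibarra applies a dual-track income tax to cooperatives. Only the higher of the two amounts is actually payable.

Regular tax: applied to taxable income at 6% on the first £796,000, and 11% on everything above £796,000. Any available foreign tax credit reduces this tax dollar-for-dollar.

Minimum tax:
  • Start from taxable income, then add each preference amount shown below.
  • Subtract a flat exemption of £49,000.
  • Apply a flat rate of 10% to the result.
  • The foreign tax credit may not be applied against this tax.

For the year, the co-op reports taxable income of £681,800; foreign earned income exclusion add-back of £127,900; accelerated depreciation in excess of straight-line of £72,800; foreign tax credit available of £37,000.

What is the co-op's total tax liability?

Regular tax:
  £681,800 × 6% = £40,908
  Less foreign tax credit £37,000 → £3,908

Minimum tax:
  Adjusted income: £681,800 + £127,900 + £72,800 = £882,500
  Less exemption £49,000 → base £833,500
  £833,500 × 10% = £83,350

£83,350 > £3,908, so the minimum tax is the binding amount.

£83,350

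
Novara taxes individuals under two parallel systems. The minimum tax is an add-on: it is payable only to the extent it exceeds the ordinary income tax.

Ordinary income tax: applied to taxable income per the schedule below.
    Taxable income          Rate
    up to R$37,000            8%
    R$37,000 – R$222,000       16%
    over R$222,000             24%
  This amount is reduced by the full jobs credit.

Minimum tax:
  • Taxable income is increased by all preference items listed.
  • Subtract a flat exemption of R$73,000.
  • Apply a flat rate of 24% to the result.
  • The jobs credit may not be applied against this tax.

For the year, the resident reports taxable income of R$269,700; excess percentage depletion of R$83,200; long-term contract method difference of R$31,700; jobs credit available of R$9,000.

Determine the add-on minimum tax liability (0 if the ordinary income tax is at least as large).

Minimum tax:
  Adjusted income: R$269,700 + R$83,200 + R$31,700 = R$384,600
  Less exemption R$73,000 → base R$311,600
  R$311,600 × 24% = R$74,784

Ordinary income tax:
  R$37,000 × 8% = R$2,960
  R$185,000 × 16% = R$29,600
  R$47,700 × 24% = R$11,448
  → R$44,008
  Less jobs credit R$9,000 → R$35,008

Excess of minimum tax over ordinary income tax: R$74,784 − R$35,008 = R$39,776.

R$39,776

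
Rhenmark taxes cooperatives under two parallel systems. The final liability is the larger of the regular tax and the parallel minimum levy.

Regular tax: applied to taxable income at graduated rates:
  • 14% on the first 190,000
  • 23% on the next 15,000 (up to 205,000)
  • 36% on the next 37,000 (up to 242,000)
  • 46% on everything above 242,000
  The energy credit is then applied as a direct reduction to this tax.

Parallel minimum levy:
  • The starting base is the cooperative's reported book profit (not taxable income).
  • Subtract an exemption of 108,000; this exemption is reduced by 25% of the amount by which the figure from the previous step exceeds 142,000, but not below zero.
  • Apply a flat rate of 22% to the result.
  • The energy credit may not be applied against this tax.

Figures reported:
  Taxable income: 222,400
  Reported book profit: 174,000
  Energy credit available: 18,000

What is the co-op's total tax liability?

18,314

Parallel minimum levy:
  Base (reported book profit): 174,000
  Exemption: 108,000 − 25% × (174,000 − 142,000) = 108,000 − 8,000 = 100,000
  Base: 174,000 − 100,000 = 74,000
  74,000 × 22% = 16,280

Regular tax:
  190,000 × 14% = 26,600
  15,000 × 23% = 3,450
  17,400 × 36% = 6,264
  → 36,314
  Less energy credit 18,000 → 18,314

18,314 > 16,280, so the regular tax governs.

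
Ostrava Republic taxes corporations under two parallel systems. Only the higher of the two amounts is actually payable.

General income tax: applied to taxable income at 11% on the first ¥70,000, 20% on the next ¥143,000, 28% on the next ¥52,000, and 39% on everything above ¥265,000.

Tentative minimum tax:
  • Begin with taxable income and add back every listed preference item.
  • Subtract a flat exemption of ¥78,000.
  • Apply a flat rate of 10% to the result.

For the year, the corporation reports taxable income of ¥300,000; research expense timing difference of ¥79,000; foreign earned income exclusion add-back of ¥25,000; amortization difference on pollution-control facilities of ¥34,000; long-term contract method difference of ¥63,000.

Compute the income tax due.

General income tax:
  ¥70,000 × 11% = ¥7,700
  ¥143,000 × 20% = ¥28,600
  ¥52,000 × 28% = ¥14,560
  ¥35,000 × 39% = ¥13,650
  → ¥64,510

Tentative minimum tax:
  Adjusted income: ¥300,000 + ¥79,000 + ¥25,000 + ¥34,000 + ¥63,000 = ¥501,000
  Less exemption ¥78,000 → base ¥423,000
  ¥423,000 × 10% = ¥42,300

¥64,510 > ¥42,300, so the general income tax governs.

¥64,510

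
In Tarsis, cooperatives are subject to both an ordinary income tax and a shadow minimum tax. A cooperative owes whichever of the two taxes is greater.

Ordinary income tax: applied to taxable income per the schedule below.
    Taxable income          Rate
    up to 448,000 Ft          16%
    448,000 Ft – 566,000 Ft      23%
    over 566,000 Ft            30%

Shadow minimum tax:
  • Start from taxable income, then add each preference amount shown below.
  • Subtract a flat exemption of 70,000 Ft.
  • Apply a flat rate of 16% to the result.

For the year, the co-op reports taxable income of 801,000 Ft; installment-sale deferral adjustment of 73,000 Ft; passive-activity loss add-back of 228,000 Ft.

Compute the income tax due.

Ordinary income tax:
  448,000 Ft × 16% = 71,680 Ft
  118,000 Ft × 23% = 27,140 Ft
  235,000 Ft × 30% = 70,500 Ft
  → 169,320 Ft

Shadow minimum tax:
  Adjusted income: 801,000 Ft + 73,000 Ft + 228,000 Ft = 1,102,000 Ft
  Less exemption 70,000 Ft → base 1,032,000 Ft
  1,032,000 Ft × 16% = 165,120 Ft

169,320 Ft > 165,120 Ft, so the ordinary income tax governs.

169,320 Ft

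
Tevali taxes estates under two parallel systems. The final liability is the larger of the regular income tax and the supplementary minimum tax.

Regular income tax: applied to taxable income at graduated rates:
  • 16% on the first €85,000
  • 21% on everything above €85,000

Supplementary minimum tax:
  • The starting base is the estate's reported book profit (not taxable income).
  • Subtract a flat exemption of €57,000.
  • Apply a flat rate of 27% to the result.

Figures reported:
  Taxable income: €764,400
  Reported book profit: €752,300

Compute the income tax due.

€187,731

Regular income tax:
  €85,000 × 16% = €13,600
  €679,400 × 21% = €142,674
  → €156,274

Supplementary minimum tax:
  Base (reported book profit): €752,300
  Less exemption €57,000 → base €695,300
  €695,300 × 27% = €187,731

€187,731 > €156,274, so the supplementary minimum tax is the binding amount.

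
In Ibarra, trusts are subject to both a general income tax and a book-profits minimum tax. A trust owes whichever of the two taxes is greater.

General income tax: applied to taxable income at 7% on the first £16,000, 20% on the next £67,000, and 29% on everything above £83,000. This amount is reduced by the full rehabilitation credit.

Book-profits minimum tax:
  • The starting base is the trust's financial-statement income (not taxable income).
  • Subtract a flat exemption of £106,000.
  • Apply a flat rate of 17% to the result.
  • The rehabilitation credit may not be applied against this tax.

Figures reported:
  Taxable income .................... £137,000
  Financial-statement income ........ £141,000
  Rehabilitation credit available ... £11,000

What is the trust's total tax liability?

Book-profits minimum tax:
  Base (financial-statement income): £141,000
  Less exemption £106,000 → base £35,000
  £35,000 × 17% = £5,950

General income tax:
  £16,000 × 7% = £1,120
  £67,000 × 20% = £13,400
  £54,000 × 29% = £15,660
  → £30,180
  Less rehabilitation credit £11,000 → £19,180

£19,180 > £5,950, so the general income tax governs.

£19,180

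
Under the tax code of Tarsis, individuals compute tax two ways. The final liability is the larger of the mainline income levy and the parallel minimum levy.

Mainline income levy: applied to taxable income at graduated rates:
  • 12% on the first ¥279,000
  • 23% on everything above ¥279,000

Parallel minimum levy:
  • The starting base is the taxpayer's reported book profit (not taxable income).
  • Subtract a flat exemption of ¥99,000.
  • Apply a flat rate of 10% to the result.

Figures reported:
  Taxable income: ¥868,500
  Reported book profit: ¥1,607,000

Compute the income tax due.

¥169,065

Parallel minimum levy:
  Base (reported book profit): ¥1,607,000
  Less exemption ¥99,000 → base ¥1,508,000
  ¥1,508,000 × 10% = ¥150,800

Mainline income levy:
  ¥279,000 × 12% = ¥33,480
  ¥589,500 × 23% = ¥135,585
  → ¥169,065

¥169,065 > ¥150,800, so the mainline income levy governs.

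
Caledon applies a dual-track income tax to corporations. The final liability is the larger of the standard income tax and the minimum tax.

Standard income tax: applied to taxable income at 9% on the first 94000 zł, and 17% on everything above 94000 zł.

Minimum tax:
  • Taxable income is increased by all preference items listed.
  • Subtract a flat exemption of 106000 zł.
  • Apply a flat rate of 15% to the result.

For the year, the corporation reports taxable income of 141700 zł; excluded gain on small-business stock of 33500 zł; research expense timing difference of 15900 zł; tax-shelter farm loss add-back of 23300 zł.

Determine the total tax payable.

16569 zł

Minimum tax:
  Adjusted income: 141700 zł + 33500 zł + 15900 zł + 23300 zł = 214400 zł
  Less exemption 106000 zł → base 108400 zł
  108400 zł × 15% = 16260 zł

Standard income tax:
  94000 zł × 9% = 8460 zł
  47700 zł × 17% = 8109 zł
  → 16569 zł

16569 zł > 16260 zł, so the standard income tax governs.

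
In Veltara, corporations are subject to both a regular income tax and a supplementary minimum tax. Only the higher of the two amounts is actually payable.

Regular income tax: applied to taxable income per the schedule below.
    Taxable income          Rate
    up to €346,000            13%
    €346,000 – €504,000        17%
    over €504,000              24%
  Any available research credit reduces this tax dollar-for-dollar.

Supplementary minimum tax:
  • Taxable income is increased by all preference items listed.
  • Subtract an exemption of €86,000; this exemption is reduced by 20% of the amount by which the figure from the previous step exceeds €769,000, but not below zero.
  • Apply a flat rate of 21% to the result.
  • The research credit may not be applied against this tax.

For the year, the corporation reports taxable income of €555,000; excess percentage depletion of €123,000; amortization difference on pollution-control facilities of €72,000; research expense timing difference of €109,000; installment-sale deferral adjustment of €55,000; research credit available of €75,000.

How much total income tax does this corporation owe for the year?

€179,970

Regular income tax:
  €346,000 × 13% = €44,980
  €158,000 × 17% = €26,860
  €51,000 × 24% = €12,240
  → €84,080
  Less research credit €75,000 → €9,080

Supplementary minimum tax:
  Adjusted income: €555,000 + €123,000 + €72,000 + €109,000 + €55,000 = €914,000
  Exemption: €86,000 − 20% × (€914,000 − €769,000) = €86,000 − €29,000 = €57,000
  Base: €914,000 − €57,000 = €857,000
  €857,000 × 21% = €179,970

€179,970 > €9,080, so the supplementary minimum tax is the binding amount.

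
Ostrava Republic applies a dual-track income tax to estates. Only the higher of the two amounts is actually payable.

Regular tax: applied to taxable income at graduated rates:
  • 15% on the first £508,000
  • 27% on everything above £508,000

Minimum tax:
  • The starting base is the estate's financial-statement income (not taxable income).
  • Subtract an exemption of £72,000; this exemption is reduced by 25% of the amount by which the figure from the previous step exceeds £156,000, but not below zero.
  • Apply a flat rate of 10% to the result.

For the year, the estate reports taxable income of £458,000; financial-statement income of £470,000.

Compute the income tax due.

Minimum tax:
  Base (financial-statement income): £470,000
  Exemption: 25% × (£470,000 − £156,000) = £78,500 ≥ £72,000, so the exemption is fully phased out
  Base: £470,000 − £0 = £470,000
  £470,000 × 10% = £47,000

Regular tax:
  £458,000 × 15% = £68,700

£68,700 > £47,000, so the regular tax governs.

£68,700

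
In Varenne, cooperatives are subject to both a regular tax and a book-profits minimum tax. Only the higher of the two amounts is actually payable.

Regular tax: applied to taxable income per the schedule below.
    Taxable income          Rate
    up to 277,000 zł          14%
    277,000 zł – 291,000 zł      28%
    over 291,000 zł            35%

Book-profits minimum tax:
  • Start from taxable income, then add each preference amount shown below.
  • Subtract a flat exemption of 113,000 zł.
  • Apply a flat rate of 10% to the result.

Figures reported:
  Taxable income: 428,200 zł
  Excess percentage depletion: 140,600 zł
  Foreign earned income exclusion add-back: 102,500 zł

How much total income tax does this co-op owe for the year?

Book-profits minimum tax:
  Adjusted income: 428,200 zł + 140,600 zł + 102,500 zł = 671,300 zł
  Less exemption 113,000 zł → base 558,300 zł
  558,300 zł × 10% = 55,830 zł

Regular tax:
  277,000 zł × 14% = 38,780 zł
  14,000 zł × 28% = 3,920 zł
  137,200 zł × 35% = 48,020 zł
  → 90,720 zł

90,720 zł > 55,830 zł, so the regular tax governs.

90,720 zł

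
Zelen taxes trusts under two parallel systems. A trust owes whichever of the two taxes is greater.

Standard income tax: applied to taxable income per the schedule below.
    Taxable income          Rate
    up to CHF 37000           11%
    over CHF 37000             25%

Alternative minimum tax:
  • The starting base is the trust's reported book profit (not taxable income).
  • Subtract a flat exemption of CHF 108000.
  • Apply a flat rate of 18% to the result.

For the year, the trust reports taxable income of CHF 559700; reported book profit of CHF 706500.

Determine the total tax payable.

Standard income tax:
  CHF 37000 × 11% = CHF 4070
  CHF 522700 × 25% = CHF 130675
  → CHF 134745

Alternative minimum tax:
  Base (reported book profit): CHF 706500
  Less exemption CHF 108000 → base CHF 598500
  CHF 598500 × 18% = CHF 107730

CHF 134745 > CHF 107730, so the standard income tax governs.

CHF 134745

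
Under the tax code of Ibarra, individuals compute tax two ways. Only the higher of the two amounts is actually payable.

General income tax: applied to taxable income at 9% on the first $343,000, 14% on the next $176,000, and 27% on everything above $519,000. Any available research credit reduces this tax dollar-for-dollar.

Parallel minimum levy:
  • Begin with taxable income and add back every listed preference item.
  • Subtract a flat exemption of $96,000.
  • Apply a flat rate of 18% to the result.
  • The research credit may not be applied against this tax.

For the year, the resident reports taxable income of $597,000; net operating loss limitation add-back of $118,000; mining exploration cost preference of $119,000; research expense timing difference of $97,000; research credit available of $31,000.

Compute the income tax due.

General income tax:
  $343,000 × 9% = $30,870
  $176,000 × 14% = $24,640
  $78,000 × 27% = $21,060
  → $76,570
  Less research credit $31,000 → $45,570

Parallel minimum levy:
  Adjusted income: $597,000 + $118,000 + $119,000 + $97,000 = $931,000
  Less exemption $96,000 → base $835,000
  $835,000 × 18% = $150,300

$150,300 > $45,570, so the parallel minimum levy is the binding amount.

$150,300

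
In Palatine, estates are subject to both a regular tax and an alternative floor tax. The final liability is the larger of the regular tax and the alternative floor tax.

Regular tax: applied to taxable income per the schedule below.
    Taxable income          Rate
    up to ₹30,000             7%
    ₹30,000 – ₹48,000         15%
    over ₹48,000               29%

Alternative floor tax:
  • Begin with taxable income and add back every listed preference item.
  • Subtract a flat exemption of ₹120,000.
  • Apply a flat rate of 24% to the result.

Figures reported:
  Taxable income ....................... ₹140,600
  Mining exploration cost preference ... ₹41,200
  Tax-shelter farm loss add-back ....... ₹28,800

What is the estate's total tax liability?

₹31,654

Regular tax:
  ₹30,000 × 7% = ₹2,100
  ₹18,000 × 15% = ₹2,700
  ₹92,600 × 29% = ₹26,854
  → ₹31,654

Alternative floor tax:
  Adjusted income: ₹140,600 + ₹41,200 + ₹28,800 = ₹210,600
  Less exemption ₹120,000 → base ₹90,600
  ₹90,600 × 24% = ₹21,744

₹31,654 > ₹21,744, so the regular tax governs.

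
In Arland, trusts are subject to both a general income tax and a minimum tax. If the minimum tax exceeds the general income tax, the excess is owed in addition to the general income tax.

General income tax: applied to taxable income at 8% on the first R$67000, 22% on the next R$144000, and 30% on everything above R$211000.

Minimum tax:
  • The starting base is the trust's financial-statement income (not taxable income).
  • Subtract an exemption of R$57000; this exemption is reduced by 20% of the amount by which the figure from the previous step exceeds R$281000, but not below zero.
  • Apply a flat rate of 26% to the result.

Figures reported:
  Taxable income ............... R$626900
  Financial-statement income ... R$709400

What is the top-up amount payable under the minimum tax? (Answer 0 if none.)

Minimum tax:
  Base (financial-statement income): R$709400
  Exemption: 20% × (R$709400 − R$281000) = R$85680 ≥ R$57000, so the exemption is fully phased out
  Base: R$709400 − R$0 = R$709400
  R$709400 × 26% = R$184444

General income tax:
  R$67000 × 8% = R$5360
  R$144000 × 22% = R$31680
  R$415900 × 30% = R$124770
  → R$161810

Excess of minimum tax over general income tax: R$184444 − R$161810 = R$22634.

R$22634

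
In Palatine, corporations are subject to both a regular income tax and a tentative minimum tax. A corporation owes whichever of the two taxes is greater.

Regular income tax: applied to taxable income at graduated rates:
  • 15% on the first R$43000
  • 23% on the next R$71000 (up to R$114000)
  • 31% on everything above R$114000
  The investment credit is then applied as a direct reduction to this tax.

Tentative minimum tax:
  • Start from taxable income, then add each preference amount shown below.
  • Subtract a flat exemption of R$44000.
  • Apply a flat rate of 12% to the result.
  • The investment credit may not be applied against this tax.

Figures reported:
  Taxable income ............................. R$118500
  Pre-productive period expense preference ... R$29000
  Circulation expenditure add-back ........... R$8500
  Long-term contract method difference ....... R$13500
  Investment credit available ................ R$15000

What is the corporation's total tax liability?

R$15060

Tentative minimum tax:
  Adjusted income: R$118500 + R$29000 + R$8500 + R$13500 = R$169500
  Less exemption R$44000 → base R$125500
  R$125500 × 12% = R$15060

Regular income tax:
  R$43000 × 15% = R$6450
  R$71000 × 23% = R$16330
  R$4500 × 31% = R$1395
  → R$24175
  Less investment credit R$15000 → R$9175

R$15060 > R$9175, so the tentative minimum tax is the binding amount.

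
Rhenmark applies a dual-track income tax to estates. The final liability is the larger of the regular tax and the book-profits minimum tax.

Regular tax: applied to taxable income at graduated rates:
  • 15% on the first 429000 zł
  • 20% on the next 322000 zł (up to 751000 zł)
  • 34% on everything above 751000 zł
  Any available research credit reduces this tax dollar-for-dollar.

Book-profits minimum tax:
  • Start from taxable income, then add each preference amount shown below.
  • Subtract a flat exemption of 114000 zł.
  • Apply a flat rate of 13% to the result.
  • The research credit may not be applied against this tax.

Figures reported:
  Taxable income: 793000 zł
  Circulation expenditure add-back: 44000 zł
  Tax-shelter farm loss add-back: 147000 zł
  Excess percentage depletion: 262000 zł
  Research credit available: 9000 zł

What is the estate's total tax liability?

147160 zł

Regular tax:
  429000 zł × 15% = 64350 zł
  322000 zł × 20% = 64400 zł
  42000 zł × 34% = 14280 zł
  → 143030 zł
  Less research credit 9000 zł → 134030 zł

Book-profits minimum tax:
  Adjusted income: 793000 zł + 44000 zł + 147000 zł + 262000 zł = 1246000 zł
  Less exemption 114000 zł → base 1132000 zł
  1132000 zł × 13% = 147160 zł

147160 zł > 134030 zł, so the book-profits minimum tax is the binding amount.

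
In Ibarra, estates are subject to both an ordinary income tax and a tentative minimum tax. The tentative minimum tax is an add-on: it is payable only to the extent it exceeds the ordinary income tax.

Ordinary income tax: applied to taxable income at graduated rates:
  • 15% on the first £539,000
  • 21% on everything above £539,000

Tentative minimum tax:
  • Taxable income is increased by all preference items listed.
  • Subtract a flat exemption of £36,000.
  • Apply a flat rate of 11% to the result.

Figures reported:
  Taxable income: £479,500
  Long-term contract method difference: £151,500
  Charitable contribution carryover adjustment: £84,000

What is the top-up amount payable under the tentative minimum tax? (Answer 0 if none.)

Tentative minimum tax:
  Adjusted income: £479,500 + £151,500 + £84,000 = £715,000
  Less exemption £36,000 → base £679,000
  £679,000 × 11% = £74,690

Ordinary income tax:
  £479,500 × 15% = £71,925

Excess of tentative minimum tax over ordinary income tax: £74,690 − £71,925 = £2,765.

£2,765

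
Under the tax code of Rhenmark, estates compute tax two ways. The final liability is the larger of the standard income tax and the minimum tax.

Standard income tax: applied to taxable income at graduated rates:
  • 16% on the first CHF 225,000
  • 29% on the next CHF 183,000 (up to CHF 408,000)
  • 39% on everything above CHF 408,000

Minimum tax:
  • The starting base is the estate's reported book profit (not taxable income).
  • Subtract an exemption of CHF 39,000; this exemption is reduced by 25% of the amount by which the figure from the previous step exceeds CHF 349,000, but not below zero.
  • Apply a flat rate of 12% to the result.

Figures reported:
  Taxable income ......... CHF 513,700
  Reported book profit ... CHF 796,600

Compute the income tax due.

CHF 130,293

Standard income tax:
  CHF 225,000 × 16% = CHF 36,000
  CHF 183,000 × 29% = CHF 53,070
  CHF 105,700 × 39% = CHF 41,223
  → CHF 130,293

Minimum tax:
  Base (reported book profit): CHF 796,600
  Exemption: 25% × (CHF 796,600 − CHF 349,000) = CHF 111,900 ≥ CHF 39,000, so the exemption is fully phased out
  Base: CHF 796,600 − CHF 0 = CHF 796,600
  CHF 796,600 × 12% = CHF 95,592

CHF 130,293 > CHF 95,592, so the standard income tax governs.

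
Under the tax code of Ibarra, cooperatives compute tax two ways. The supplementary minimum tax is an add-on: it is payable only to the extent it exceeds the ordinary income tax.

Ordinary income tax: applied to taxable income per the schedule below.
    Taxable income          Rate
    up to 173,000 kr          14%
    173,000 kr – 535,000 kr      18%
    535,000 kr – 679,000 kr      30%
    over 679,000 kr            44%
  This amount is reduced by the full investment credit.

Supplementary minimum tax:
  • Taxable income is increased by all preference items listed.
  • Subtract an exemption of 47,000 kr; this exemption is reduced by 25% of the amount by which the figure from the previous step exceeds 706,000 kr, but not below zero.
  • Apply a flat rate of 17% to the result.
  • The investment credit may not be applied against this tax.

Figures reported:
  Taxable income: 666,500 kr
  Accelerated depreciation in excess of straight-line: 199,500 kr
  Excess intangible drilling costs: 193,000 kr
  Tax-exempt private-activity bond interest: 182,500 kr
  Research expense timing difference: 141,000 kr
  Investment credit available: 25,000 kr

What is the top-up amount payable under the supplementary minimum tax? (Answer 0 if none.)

Ordinary income tax:
  173,000 kr × 14% = 24,220 kr
  362,000 kr × 18% = 65,160 kr
  131,500 kr × 30% = 39,450 kr
  → 128,830 kr
  Less investment credit 25,000 kr → 103,830 kr

Supplementary minimum tax:
  Adjusted income: 666,500 kr + 199,500 kr + 193,000 kr + 182,500 kr + 141,000 kr = 1,382,500 kr
  Exemption: 25% × (1,382,500 kr − 706,000 kr) = 169,125 kr ≥ 47,000 kr, so the exemption is fully phased out
  Base: 1,382,500 kr − 0 kr = 1,382,500 kr
  1,382,500 kr × 17% = 235,025 kr

Excess of supplementary minimum tax over ordinary income tax: 235,025 kr − 103,830 kr = 131,195 kr.

131,195 kr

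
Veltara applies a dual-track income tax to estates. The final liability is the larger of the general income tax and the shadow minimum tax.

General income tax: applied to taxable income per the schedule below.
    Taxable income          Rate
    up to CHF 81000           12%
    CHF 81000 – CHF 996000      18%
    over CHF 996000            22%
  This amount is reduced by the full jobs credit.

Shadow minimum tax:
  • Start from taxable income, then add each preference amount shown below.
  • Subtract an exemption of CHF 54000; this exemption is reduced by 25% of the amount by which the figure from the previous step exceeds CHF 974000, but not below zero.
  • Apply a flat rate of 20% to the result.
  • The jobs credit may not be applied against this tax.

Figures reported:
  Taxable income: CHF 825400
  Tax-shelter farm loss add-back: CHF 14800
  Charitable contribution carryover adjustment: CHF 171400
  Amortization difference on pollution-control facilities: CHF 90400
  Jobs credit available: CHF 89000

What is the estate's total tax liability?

General income tax:
  CHF 81000 × 12% = CHF 9720
  CHF 744400 × 18% = CHF 133992
  → CHF 143712
  Less jobs credit CHF 89000 → CHF 54712

Shadow minimum tax:
  Adjusted income: CHF 825400 + CHF 14800 + CHF 171400 + CHF 90400 = CHF 1102000
  Exemption: CHF 54000 − 25% × (CHF 1102000 − CHF 974000) = CHF 54000 − CHF 32000 = CHF 22000
  Base: CHF 1102000 − CHF 22000 = CHF 1080000
  CHF 1080000 × 20% = CHF 216000

CHF 216000 > CHF 54712, so the shadow minimum tax is the binding amount.

CHF 216000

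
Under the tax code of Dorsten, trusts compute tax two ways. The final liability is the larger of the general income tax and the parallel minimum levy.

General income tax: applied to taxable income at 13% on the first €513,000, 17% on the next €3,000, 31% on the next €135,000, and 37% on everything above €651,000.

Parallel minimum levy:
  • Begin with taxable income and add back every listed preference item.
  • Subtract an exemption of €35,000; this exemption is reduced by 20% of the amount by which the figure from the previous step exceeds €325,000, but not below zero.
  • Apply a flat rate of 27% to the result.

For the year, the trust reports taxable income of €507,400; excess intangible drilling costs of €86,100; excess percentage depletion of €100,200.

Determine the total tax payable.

€187,299

Parallel minimum levy:
  Adjusted income: €507,400 + €86,100 + €100,200 = €693,700
  Exemption: 20% × (€693,700 − €325,000) = €73,740 ≥ €35,000, so the exemption is fully phased out
  Base: €693,700 − €0 = €693,700
  €693,700 × 27% = €187,299

General income tax:
  €507,400 × 13% = €65,962

€187,299 > €65,962, so the parallel minimum levy is the binding amount.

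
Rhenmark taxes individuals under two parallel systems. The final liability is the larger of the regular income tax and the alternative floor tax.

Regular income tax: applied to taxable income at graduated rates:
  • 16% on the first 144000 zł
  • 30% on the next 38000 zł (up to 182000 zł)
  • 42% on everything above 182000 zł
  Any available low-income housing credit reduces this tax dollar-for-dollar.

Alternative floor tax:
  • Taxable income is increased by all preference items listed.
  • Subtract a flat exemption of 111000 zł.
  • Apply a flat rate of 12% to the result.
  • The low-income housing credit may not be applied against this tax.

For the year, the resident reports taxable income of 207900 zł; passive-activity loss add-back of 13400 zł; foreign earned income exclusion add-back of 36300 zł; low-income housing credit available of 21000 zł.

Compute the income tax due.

Alternative floor tax:
  Adjusted income: 207900 zł + 13400 zł + 36300 zł = 257600 zł
  Less exemption 111000 zł → base 146600 zł
  146600 zł × 12% = 17592 zł

Regular income tax:
  144000 zł × 16% = 23040 zł
  38000 zł × 30% = 11400 zł
  25900 zł × 42% = 10878 zł
  → 45318 zł
  Less low-income housing credit 21000 zł → 24318 zł

24318 zł > 17592 zł, so the regular income tax governs.

24318 zł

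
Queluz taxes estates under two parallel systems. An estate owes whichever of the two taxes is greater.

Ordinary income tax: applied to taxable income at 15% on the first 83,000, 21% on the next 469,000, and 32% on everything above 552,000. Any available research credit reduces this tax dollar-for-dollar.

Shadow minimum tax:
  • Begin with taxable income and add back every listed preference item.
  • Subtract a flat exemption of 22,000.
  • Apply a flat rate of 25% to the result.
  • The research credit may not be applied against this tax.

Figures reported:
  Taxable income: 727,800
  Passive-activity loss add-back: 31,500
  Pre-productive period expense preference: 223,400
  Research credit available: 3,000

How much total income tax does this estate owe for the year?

Shadow minimum tax:
  Adjusted income: 727,800 + 31,500 + 223,400 = 982,700
  Less exemption 22,000 → base 960,700
  960,700 × 25% = 240,175

Ordinary income tax:
  83,000 × 15% = 12,450
  469,000 × 21% = 98,490
  175,800 × 32% = 56,256
  → 167,196
  Less research credit 3,000 → 164,196

240,175 > 164,196, so the shadow minimum tax is the binding amount.

240,175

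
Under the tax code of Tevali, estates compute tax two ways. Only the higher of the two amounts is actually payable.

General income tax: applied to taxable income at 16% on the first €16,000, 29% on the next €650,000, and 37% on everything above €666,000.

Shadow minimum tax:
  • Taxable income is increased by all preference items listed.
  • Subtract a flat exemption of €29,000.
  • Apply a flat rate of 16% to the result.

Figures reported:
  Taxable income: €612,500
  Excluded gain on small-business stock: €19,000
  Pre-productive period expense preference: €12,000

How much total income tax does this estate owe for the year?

General income tax:
  €16,000 × 16% = €2,560
  €596,500 × 29% = €172,985
  → €175,545

Shadow minimum tax:
  Adjusted income: €612,500 + €19,000 + €12,000 = €643,500
  Less exemption €29,000 → base €614,500
  €614,500 × 16% = €98,320

€175,545 > €98,320, so the general income tax governs.

€175,545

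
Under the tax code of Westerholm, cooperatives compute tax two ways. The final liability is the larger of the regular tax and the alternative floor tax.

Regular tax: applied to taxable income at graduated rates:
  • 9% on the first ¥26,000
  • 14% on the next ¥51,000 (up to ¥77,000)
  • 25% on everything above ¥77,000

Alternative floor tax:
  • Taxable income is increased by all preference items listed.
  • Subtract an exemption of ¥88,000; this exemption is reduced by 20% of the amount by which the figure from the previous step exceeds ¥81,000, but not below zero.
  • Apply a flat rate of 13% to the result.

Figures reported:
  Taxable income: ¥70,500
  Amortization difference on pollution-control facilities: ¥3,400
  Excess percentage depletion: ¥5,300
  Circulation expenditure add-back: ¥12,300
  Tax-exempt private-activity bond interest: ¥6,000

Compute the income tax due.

¥8,570

Alternative floor tax:
  Adjusted income: ¥70,500 + ¥3,400 + ¥5,300 + ¥12,300 + ¥6,000 = ¥97,500
  Exemption: ¥88,000 − 20% × (¥97,500 − ¥81,000) = ¥88,000 − ¥3,300 = ¥84,700
  Base: ¥97,500 − ¥84,700 = ¥12,800
  ¥12,800 × 13% = ¥1,664

Regular tax:
  ¥26,000 × 9% = ¥2,340
  ¥44,500 × 14% = ¥6,230
  → ¥8,570

¥8,570 > ¥1,664, so the regular tax governs.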